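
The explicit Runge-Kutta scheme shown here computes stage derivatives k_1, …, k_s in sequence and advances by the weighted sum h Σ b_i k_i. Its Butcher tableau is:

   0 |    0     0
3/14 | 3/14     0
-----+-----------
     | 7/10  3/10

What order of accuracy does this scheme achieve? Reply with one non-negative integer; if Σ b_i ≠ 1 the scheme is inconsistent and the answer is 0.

1

b = (7/10, 3/10)
c = (0, 3/14)
Σ b_i: 7/10·1 + 3/10·1 = 1 ✓
b·c: 3/10·3/14 = 9/140 ≠ 1/2 ⇒ order 1.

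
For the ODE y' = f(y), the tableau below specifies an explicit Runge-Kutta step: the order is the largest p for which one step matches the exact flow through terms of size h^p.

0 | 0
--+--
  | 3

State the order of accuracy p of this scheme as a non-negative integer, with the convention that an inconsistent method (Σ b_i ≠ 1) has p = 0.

0

b = (3)
c = (0)
Σ b_i: 3·1 = 3 ≠ 1 ⇒ order 0.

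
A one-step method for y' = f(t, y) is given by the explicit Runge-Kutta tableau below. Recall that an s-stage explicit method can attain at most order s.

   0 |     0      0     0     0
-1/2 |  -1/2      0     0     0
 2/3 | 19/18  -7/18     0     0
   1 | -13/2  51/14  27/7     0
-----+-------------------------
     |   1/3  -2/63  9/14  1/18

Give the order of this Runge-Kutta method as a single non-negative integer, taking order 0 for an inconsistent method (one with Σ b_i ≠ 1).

4

b = (1/3, -2/63, 9/14, 1/18)
c = (0, -1/2, 2/3, 1)
Ac = (0, 0, 7/36, 3/4)
Σ b_i: 1/3·1 + (-2/63)·1 + 9/14·1 + 1/18·1 = 1 ✓
b·c: (-2/63)·(-1/2) + 9/14·2/3 + 1/18·1 = 1/2 ✓
b·c²: (-2/63)·1/4 + 9/14·4/9 + 1/18·1 = 1/3 ✓
b·Ac: 9/14·7/36 + 1/18·3/4 = 1/6 ✓
b·c³: (-2/63)·(-1/8) + 9/14·8/27 + 1/18·1 = 1/4 ✓
b·(c∘Ac): 9/14·7/54 + 1/18·3/4 = 1/8 ✓
b·Ac²: 9/14·(-7/72) + 1/18·21/8 = 1/12 ✓
b·A²c: 1/18·3/4 = 1/24 ✓; 4 stages ⇒ order 4.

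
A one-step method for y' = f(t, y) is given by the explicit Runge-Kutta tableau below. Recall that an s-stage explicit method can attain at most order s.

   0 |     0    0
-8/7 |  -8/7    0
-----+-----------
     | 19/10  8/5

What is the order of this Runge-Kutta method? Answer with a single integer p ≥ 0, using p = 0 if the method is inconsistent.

0

b = (19/10, 8/5)
c = (0, -8/7)
Σ b_i: 19/10·1 + 8/5·1 = 7/2 ≠ 1 ⇒ order 0.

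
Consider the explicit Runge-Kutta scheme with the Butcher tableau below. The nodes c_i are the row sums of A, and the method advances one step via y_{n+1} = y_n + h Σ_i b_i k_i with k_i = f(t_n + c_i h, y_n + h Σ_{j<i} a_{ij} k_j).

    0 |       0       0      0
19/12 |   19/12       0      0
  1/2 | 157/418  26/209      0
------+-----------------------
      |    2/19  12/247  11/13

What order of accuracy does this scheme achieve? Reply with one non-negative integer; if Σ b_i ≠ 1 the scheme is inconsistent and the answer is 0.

3

b = (2/19, 12/247, 11/13)
c = (0, 19/12, 1/2)
Ac = (0, 0, 13/66)
Σ b_i: 2/19·1 + 12/247·1 + 11/13·1 = 1 ✓
b·c: 12/247·19/12 + 11/13·1/2 = 1/2 ✓
b·c²: 12/247·361/144 + 11/13·1/4 = 1/3 ✓
b·Ac: 11/13·13/66 = 1/6 ✓; 3 stages ⇒ order 3.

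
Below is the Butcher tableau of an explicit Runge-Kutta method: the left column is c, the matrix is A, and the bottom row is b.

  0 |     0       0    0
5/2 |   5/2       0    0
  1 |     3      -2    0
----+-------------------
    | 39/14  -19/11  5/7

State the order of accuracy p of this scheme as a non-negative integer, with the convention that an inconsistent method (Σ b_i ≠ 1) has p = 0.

b = (39/14, -19/11, 5/7)
c = (0, 5/2, 1)
Ac = (0, 0, -5)
Σ b_i: 39/14·1 + (-19/11)·1 + 5/7·1 = 39/22 ≠ 1 ⇒ order 0.

0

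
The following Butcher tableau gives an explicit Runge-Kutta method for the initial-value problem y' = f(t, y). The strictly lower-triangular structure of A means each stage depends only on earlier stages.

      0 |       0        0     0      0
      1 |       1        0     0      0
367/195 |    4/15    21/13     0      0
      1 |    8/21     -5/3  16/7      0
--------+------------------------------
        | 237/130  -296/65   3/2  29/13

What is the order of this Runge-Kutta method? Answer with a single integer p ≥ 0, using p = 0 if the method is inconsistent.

2

b = (237/130, -296/65, 3/2, 29/13)
c = (0, 1, 367/195, 1)
Ac = (0, 0, 21/13, 1199/455)
Σ b_i: 237/130·1 + (-296/65)·1 + 3/2·1 + 29/13·1 = 1 ✓
b·c: (-296/65)·1 + 3/2·367/195 + 29/13·1 = 1/2 ✓
b·c²: (-296/65)·1 + 3/2·134689/38025 + 29/13·1 = 75799/25350 ≠ 1/3 ⇒ order 2.
b·Ac: 3/2·21/13 + 29/13·1199/455 = 98207/11830 ≠ 1/6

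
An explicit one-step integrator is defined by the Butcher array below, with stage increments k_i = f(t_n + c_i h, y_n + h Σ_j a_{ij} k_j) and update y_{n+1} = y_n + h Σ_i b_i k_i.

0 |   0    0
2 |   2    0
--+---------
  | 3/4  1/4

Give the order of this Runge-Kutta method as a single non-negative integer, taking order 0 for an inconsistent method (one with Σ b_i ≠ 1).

2

b = (3/4, 1/4)
c = (0, 2)
Σ b_i: 3/4·1 + 1/4·1 = 1 ✓
b·c: 1/4·2 = 1/2 ✓; 2 stages ⇒ order 2.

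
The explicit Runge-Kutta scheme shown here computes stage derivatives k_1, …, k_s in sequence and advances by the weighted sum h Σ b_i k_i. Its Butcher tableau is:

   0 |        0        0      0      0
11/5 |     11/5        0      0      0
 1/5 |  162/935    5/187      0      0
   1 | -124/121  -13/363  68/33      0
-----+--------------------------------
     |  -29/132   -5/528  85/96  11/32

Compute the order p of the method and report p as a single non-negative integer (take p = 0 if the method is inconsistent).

b = (-29/132, -5/528, 85/96, 11/32)
c = (0, 11/5, 1/5, 1)
Ac = (0, 0, 1/17, 1/3)
Σ b_i: (-29/132)·1 + (-5/528)·1 + 85/96·1 + 11/32·1 = 1 ✓
b·c: (-5/528)·11/5 + 85/96·1/5 + 11/32·1 = 1/2 ✓
b·c²: (-5/528)·121/25 + 85/96·1/25 + 11/32·1 = 1/3 ✓
b·Ac: 85/96·1/17 + 11/32·1/3 = 1/6 ✓
b·c³: (-5/528)·1331/125 + 85/96·1/125 + 11/32·1 = 1/4 ✓
b·(c∘Ac): 85/96·1/85 + 11/32·1/3 = 1/8 ✓
b·Ac²: 85/96·11/85 + 11/32·(-1/11) = 1/12 ✓
b·A²c: 11/32·4/33 = 1/24 ✓; 4 stages ⇒ order 4.

4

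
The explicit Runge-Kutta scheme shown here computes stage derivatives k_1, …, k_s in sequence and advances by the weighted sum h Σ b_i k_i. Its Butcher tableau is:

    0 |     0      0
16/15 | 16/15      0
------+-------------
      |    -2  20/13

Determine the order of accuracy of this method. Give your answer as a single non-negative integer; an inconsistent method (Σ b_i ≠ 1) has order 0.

0

b = (-2, 20/13)
c = (0, 16/15)
Σ b_i: (-2)·1 + 20/13·1 = -6/13 ≠ 1 ⇒ order 0.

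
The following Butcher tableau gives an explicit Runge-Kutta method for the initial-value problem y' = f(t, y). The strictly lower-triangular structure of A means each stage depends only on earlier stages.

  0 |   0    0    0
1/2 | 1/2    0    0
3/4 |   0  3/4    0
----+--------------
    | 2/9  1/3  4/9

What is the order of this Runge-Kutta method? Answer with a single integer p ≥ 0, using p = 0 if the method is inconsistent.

b = (2/9, 1/3, 4/9)
c = (0, 1/2, 3/4)
Ac = (0, 0, 3/8)
Σ b_i: 2/9·1 + 1/3·1 + 4/9·1 = 1 ✓
b·c: 1/3·1/2 + 4/9·3/4 = 1/2 ✓
b·c²: 1/3·1/4 + 4/9·9/16 = 1/3 ✓
b·Ac: 4/9·3/8 = 1/6 ✓; 3 stages ⇒ order 3.

3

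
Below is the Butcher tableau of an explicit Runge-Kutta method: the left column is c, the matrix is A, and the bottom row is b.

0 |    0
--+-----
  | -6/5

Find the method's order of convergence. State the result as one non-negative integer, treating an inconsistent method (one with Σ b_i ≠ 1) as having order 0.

0

b = (-6/5)
c = (0)
Σ b_i: (-6/5)·1 = -6/5 ≠ 1 ⇒ order 0.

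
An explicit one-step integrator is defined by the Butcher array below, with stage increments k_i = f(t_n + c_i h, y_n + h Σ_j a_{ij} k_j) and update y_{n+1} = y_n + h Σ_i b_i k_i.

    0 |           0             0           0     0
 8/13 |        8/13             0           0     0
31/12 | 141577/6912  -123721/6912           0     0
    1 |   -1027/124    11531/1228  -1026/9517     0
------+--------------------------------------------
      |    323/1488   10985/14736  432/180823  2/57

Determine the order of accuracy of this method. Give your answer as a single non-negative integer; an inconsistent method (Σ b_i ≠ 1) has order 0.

4

b = (323/1488, 10985/14736, 432/180823, 2/57)
c = (0, 8/13, 31/12, 1)
Ac = (0, 0, -9517/864, 11/2)
Σ b_i: 323/1488·1 + 10985/14736·1 + 432/180823·1 + 2/57·1 = 1 ✓
b·c: 10985/14736·8/13 + 432/180823·31/12 + 2/57·1 = 1/2 ✓
b·c²: 10985/14736·64/169 + 432/180823·961/144 + 2/57·1 = 1/3 ✓
b·Ac: 432/180823·(-9517/864) + 2/57·11/2 = 1/6 ✓
b·c³: 10985/14736·512/2197 + 432/180823·29791/1728 + 2/57·1 = 1/4 ✓
b·(c∘Ac): 432/180823·(-295027/10368) + 2/57·11/2 = 1/8 ✓
b·Ac²: 432/180823·(-9517/1404) + 2/57·295/104 = 1/12 ✓
b·A²c: 2/57·19/16 = 1/24 ✓; 4 stages ⇒ order 4.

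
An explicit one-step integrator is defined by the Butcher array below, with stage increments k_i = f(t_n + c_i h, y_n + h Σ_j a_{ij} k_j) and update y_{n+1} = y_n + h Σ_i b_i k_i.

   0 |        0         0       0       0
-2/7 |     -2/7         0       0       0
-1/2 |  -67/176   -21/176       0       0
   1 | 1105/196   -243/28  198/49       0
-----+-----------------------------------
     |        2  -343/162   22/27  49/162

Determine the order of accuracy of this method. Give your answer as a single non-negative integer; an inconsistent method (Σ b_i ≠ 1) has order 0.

4

b = (2, -343/162, 22/27, 49/162)
c = (0, -2/7, -1/2, 1)
Ac = (0, 0, 3/88, 45/98)
Σ b_i: 2·1 + (-343/162)·1 + 22/27·1 + 49/162·1 = 1 ✓
b·c: (-343/162)·(-2/7) + 22/27·(-1/2) + 49/162·1 = 1/2 ✓
b·c²: (-343/162)·4/49 + 22/27·1/4 + 49/162·1 = 1/3 ✓
b·Ac: 22/27·3/88 + 49/162·45/98 = 1/6 ✓
b·c³: (-343/162)·(-8/343) + 22/27·(-1/8) + 49/162·1 = 1/4 ✓
b·(c∘Ac): 22/27·(-3/176) + 49/162·45/98 = 1/8 ✓
b·Ac²: 22/27·(-3/308) + 49/162·207/686 = 1/12 ✓
b·A²c: 49/162·27/196 = 1/24 ✓; 4 stages ⇒ order 4.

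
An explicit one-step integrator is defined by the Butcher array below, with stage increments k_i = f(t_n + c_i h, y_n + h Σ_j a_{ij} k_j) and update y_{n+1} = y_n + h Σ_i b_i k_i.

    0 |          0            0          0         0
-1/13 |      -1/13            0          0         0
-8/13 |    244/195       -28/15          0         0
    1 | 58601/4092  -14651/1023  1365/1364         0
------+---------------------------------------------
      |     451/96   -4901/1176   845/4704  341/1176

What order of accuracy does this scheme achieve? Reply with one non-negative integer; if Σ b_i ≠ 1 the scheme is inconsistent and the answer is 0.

b = (451/96, -4901/1176, 845/4704, 341/1176)
c = (0, -1/13, -8/13, 1)
Ac = (0, 0, 28/195, 497/1023)
Σ b_i: 451/96·1 + (-4901/1176)·1 + 845/4704·1 + 341/1176·1 = 1 ✓
b·c: (-4901/1176)·(-1/13) + 845/4704·(-8/13) + 341/1176·1 = 1/2 ✓
b·c²: (-4901/1176)·1/169 + 845/4704·64/169 + 341/1176·1 = 1/3 ✓
b·Ac: 845/4704·28/195 + 341/1176·497/1023 = 1/6 ✓
b·c³: (-4901/1176)·(-1/2197) + 845/4704·(-512/2197) + 341/1176·1 = 1/4 ✓
b·(c∘Ac): 845/4704·(-224/2535) + 341/1176·497/1023 = 1/8 ✓
b·Ac²: 845/4704·(-28/2535) + 341/1176·301/1023 = 1/12 ✓
b·A²c: 341/1176·49/341 = 1/24 ✓; 4 stages ⇒ order 4.

4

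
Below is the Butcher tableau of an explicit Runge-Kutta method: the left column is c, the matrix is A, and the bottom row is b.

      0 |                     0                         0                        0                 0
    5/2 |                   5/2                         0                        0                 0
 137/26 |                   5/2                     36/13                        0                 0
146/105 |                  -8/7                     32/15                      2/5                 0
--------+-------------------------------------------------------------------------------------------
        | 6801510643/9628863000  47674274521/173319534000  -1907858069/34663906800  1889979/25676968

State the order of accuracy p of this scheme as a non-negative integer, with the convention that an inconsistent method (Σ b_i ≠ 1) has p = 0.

b = (6801510643/9628863000, 47674274521/173319534000, -1907858069/34663906800, 1889979/25676968)
c = (0, 5/2, 137/26, 146/105)
Ac = (0, 0, 90/13, 1451/195)
Σ b_i: 6801510643/9628863000·1 + 47674274521/173319534000·1 + (-1907858069/34663906800)·1 + 1889979/25676968·1 = 1 ✓
b·c: 47674274521/173319534000·5/2 + (-1907858069/34663906800)·137/26 + 1889979/25676968·146/105 = 1/2 ✓
b·c²: 47674274521/173319534000·25/4 + (-1907858069/34663906800)·18769/676 + 1889979/25676968·21316/11025 = 1/3 ✓
b·Ac: (-1907858069/34663906800)·90/13 + 1889979/25676968·1451/195 = 1/6 ✓
b·c³: 47674274521/173319534000·125/8 + (-1907858069/34663906800)·2571353/17576 + 1889979/25676968·3112136/1157625 = -18696933855793/5257359198000 ≠ 1/4 ⇒ order 3.
b·(c∘Ac): (-1907858069/34663906800)·6165/169 + 1889979/25676968·211846/20475 = -4799814469/3851545200 ≠ 1/8
b·Ac²: (-1907858069/34663906800)·225/13 + 1889979/25676968·123907/5070 = 2118670259/2503504380 ≠ 1/12
b·A²c: 1889979/25676968·36/13 = 1308447/6419242 ≠ 1/24

3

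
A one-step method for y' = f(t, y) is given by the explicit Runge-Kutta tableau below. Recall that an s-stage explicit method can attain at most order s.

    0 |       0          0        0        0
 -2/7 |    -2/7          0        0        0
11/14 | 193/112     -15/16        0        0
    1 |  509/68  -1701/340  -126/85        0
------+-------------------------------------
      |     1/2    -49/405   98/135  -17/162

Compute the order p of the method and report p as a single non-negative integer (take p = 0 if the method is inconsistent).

b = (1/2, -49/405, 98/135, -17/162)
c = (0, -2/7, 11/14, 1)
Ac = (0, 0, 15/56, 9/34)
Σ b_i: 1/2·1 + (-49/405)·1 + 98/135·1 + (-17/162)·1 = 1 ✓
b·c: (-49/405)·(-2/7) + 98/135·11/14 + (-17/162)·1 = 1/2 ✓
b·c²: (-49/405)·4/49 + 98/135·121/196 + (-17/162)·1 = 1/3 ✓
b·Ac: 98/135·15/56 + (-17/162)·9/34 = 1/6 ✓
b·c³: (-49/405)·(-8/343) + 98/135·1331/2744 + (-17/162)·1 = 1/4 ✓
b·(c∘Ac): 98/135·165/784 + (-17/162)·9/34 = 1/8 ✓
b·Ac²: 98/135·(-15/196) + (-17/162)·(-45/34) = 1/12 ✓
b·A²c: (-17/162)·(-27/68) = 1/24 ✓; 4 stages ⇒ order 4.

4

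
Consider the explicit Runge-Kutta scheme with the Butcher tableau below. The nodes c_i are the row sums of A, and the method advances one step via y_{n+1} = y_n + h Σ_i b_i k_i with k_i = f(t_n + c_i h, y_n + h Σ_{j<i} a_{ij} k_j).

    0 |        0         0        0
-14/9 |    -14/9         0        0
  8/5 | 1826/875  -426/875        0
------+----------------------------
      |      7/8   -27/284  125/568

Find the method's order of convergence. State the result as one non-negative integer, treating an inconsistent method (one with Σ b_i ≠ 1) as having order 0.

3

b = (7/8, -27/284, 125/568)
c = (0, -14/9, 8/5)
Ac = (0, 0, 284/375)
Σ b_i: 7/8·1 + (-27/284)·1 + 125/568·1 = 1 ✓
b·c: (-27/284)·(-14/9) + 125/568·8/5 = 1/2 ✓
b·c²: (-27/284)·196/81 + 125/568·64/25 = 1/3 ✓
b·Ac: 125/568·284/375 = 1/6 ✓; 3 stages ⇒ order 3.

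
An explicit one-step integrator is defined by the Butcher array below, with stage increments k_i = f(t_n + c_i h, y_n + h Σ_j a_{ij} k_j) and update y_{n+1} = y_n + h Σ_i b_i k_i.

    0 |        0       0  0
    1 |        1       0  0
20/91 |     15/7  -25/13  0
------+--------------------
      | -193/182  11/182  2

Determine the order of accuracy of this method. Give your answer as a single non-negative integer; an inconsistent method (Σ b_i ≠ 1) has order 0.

b = (-193/182, 11/182, 2)
c = (0, 1, 20/91)
Ac = (0, 0, -25/13)
Σ b_i: (-193/182)·1 + 11/182·1 + 2·1 = 1 ✓
b·c: 11/182·1 + 2·20/91 = 1/2 ✓
b·c²: 11/182·1 + 2·400/8281 = 2601/16562 ≠ 1/3 ⇒ order 2.
b·Ac: 2·(-25/13) = -50/13 ≠ 1/6

2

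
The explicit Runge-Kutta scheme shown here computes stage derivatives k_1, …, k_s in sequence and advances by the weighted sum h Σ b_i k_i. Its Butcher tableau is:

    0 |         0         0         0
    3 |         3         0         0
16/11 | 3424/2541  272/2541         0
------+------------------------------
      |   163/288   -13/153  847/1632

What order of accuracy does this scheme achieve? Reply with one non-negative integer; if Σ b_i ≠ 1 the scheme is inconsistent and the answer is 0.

b = (163/288, -13/153, 847/1632)
c = (0, 3, 16/11)
Ac = (0, 0, 272/847)
Σ b_i: 163/288·1 + (-13/153)·1 + 847/1632·1 = 1 ✓
b·c: (-13/153)·3 + 847/1632·16/11 = 1/2 ✓
b·c²: (-13/153)·9 + 847/1632·256/121 = 1/3 ✓
b·Ac: 847/1632·272/847 = 1/6 ✓; 3 stages ⇒ order 3.

3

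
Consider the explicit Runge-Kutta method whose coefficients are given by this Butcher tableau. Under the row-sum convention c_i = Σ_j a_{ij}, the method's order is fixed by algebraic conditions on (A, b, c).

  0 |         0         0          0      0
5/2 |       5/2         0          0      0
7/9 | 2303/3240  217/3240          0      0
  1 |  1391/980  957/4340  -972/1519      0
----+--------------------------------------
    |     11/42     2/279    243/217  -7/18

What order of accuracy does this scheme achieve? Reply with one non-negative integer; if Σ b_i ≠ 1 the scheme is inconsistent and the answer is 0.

b = (11/42, 2/279, 243/217, -7/18)
c = (0, 5/2, 7/9, 1)
Ac = (0, 0, 217/1296, 3/56)
Σ b_i: 11/42·1 + 2/279·1 + 243/217·1 + (-7/18)·1 = 1 ✓
b·c: 2/279·5/2 + 243/217·7/9 + (-7/18)·1 = 1/2 ✓
b·c²: 2/279·25/4 + 243/217·49/81 + (-7/18)·1 = 1/3 ✓
b·Ac: 243/217·217/1296 + (-7/18)·3/56 = 1/6 ✓
b·c³: 2/279·125/8 + 243/217·343/729 + (-7/18)·1 = 1/4 ✓
b·(c∘Ac): 243/217·1519/11664 + (-7/18)·3/56 = 1/8 ✓
b·Ac²: 243/217·1085/2592 + (-7/18)·111/112 = 1/12 ✓
b·A²c: (-7/18)·(-3/28) = 1/24 ✓; 4 stages ⇒ order 4.

4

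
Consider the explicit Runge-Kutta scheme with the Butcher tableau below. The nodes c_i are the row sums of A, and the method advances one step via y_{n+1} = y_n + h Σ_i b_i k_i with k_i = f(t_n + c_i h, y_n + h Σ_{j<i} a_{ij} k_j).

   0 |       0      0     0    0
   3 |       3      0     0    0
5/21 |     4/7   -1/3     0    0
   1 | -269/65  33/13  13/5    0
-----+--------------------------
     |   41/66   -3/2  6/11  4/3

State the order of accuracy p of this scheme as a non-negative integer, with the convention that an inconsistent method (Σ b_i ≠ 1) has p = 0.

1

b = (41/66, -3/2, 6/11, 4/3)
c = (0, 3, 5/21, 1)
Ac = (0, 0, -1, 2248/273)
Σ b_i: 41/66·1 + (-3/2)·1 + 6/11·1 + 4/3·1 = 1 ✓
b·c: (-3/2)·3 + 6/11·5/21 + 4/3·1 = -1403/462 ≠ 1/2 ⇒ order 1.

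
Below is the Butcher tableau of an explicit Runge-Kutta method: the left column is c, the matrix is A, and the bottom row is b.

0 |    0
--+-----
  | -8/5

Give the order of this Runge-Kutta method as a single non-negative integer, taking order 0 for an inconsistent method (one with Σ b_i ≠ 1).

0

b = (-8/5)
c = (0)
Σ b_i: (-8/5)·1 = -8/5 ≠ 1 ⇒ order 0.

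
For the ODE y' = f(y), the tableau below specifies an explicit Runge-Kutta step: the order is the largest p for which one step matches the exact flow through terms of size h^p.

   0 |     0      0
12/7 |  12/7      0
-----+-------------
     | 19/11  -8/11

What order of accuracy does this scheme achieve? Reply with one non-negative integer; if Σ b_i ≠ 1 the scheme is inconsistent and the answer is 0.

1

b = (19/11, -8/11)
c = (0, 12/7)
Σ b_i: 19/11·1 + (-8/11)·1 = 1 ✓
b·c: (-8/11)·12/7 = -96/77 ≠ 1/2 ⇒ order 1.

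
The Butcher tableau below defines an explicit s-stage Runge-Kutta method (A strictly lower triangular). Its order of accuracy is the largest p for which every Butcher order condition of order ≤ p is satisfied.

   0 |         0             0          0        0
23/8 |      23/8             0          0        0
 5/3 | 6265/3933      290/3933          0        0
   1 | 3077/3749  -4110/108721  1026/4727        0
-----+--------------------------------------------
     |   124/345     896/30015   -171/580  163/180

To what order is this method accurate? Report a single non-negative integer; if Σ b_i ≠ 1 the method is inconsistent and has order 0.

4

b = (124/345, 896/30015, -171/580, 163/180)
c = (0, 23/8, 5/3, 1)
Ac = (0, 0, 145/684, 165/652)
Σ b_i: 124/345·1 + 896/30015·1 + (-171/580)·1 + 163/180·1 = 1 ✓
b·c: 896/30015·23/8 + (-171/580)·5/3 + 163/180·1 = 1/2 ✓
b·c²: 896/30015·529/64 + (-171/580)·25/9 + 163/180·1 = 1/3 ✓
b·Ac: (-171/580)·145/684 + 163/180·165/652 = 1/6 ✓
b·c³: 896/30015·12167/512 + (-171/580)·125/27 + 163/180·1 = 1/4 ✓
b·(c∘Ac): (-171/580)·725/2052 + 163/180·165/652 = 1/8 ✓
b·Ac²: (-171/580)·3335/5472 + 163/180·1515/5216 = 1/12 ✓
b·A²c: 163/180·15/326 = 1/24 ✓; 4 stages ⇒ order 4.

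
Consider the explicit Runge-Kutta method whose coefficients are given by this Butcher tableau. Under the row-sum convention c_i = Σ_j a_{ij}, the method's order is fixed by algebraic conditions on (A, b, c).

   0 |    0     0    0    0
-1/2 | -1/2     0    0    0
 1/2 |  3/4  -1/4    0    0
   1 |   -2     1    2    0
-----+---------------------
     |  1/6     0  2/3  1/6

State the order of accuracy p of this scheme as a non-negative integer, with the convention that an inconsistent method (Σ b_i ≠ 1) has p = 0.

b = (1/6, 0, 2/3, 1/6)
c = (0, -1/2, 1/2, 1)
Ac = (0, 0, 1/8, 1/2)
Σ b_i: 1/6·1 + 2/3·1 + 1/6·1 = 1 ✓
b·c: 2/3·1/2 + 1/6·1 = 1/2 ✓
b·c²: 2/3·1/4 + 1/6·1 = 1/3 ✓
b·Ac: 2/3·1/8 + 1/6·1/2 = 1/6 ✓
b·c³: 2/3·1/8 + 1/6·1 = 1/4 ✓
b·(c∘Ac): 2/3·1/16 + 1/6·1/2 = 1/8 ✓
b·Ac²: 2/3·(-1/16) + 1/6·3/4 = 1/12 ✓
b·A²c: 1/6·1/4 = 1/24 ✓; 4 stages ⇒ order 4.

4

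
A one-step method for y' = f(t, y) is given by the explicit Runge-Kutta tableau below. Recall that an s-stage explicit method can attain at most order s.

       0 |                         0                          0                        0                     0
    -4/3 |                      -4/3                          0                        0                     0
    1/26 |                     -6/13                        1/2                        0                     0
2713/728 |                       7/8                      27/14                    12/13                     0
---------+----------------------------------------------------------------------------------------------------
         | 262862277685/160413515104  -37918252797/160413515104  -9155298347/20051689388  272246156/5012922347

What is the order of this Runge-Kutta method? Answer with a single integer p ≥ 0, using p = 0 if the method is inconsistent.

3

b = (262862277685/160413515104, -37918252797/160413515104, -9155298347/20051689388, 272246156/5012922347)
c = (0, -4/3, 1/26, 2713/728)
Ac = (0, 0, -2/3, -3000/1183)
Σ b_i: 262862277685/160413515104·1 + (-37918252797/160413515104)·1 + (-9155298347/20051689388)·1 + 272246156/5012922347·1 = 1 ✓
b·c: (-37918252797/160413515104)·(-4/3) + (-9155298347/20051689388)·1/26 + 272246156/5012922347·2713/728 = 1/2 ✓
b·c²: (-37918252797/160413515104)·16/9 + (-9155298347/20051689388)·1/676 + 272246156/5012922347·7360369/529984 = 1/3 ✓
b·Ac: (-9155298347/20051689388)·(-2/3) + 272246156/5012922347·(-3000/1183) = 1/6 ✓
b·c³: (-37918252797/160413515104)·(-64/27) + (-9155298347/20051689388)·1/17576 + 272246156/5012922347·19968681097/385828352 = 1771537530125015/525514675480704 ≠ 1/4 ⇒ order 3.
b·(c∘Ac): (-9155298347/20051689388)·(-1/39) + 272246156/5012922347·(-1017375/107653) = -392211347653/782015886132 ≠ 1/8
b·Ac²: (-9155298347/20051689388)·8/9 + 272246156/5012922347·52749/15379 = -128784661210/586511914599 ≠ 1/12
b·A²c: 272246156/5012922347·(-8/13) = -167536096/5012922347 ≠ 1/24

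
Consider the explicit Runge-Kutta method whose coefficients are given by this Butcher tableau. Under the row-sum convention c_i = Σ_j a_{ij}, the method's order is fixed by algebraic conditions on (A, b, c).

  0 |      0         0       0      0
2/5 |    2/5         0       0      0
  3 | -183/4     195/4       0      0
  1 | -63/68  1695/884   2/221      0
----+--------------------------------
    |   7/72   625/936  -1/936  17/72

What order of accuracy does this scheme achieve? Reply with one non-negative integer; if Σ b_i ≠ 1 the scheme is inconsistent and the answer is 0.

4

b = (7/72, 625/936, -1/936, 17/72)
c = (0, 2/5, 3, 1)
Ac = (0, 0, 39/2, 27/34)
Σ b_i: 7/72·1 + 625/936·1 + (-1/936)·1 + 17/72·1 = 1 ✓
b·c: 625/936·2/5 + (-1/936)·3 + 17/72·1 = 1/2 ✓
b·c²: 625/936·4/25 + (-1/936)·9 + 17/72·1 = 1/3 ✓
b·Ac: (-1/936)·39/2 + 17/72·27/34 = 1/6 ✓
b·c³: 625/936·8/125 + (-1/936)·27 + 17/72·1 = 1/4 ✓
b·(c∘Ac): (-1/936)·117/2 + 17/72·27/34 = 1/8 ✓
b·Ac²: (-1/936)·39/5 + 17/72·33/85 = 1/12 ✓
b·A²c: 17/72·3/17 = 1/24 ✓; 4 stages ⇒ order 4.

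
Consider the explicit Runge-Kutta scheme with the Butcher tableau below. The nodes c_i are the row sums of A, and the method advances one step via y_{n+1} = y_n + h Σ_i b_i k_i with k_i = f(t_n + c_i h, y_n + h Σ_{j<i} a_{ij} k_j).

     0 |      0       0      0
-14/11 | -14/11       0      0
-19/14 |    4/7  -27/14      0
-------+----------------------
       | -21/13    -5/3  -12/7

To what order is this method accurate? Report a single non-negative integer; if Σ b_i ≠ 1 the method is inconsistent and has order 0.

0

b = (-21/13, -5/3, -12/7)
c = (0, -14/11, -19/14)
Ac = (0, 0, 27/11)
Σ b_i: (-21/13)·1 + (-5/3)·1 + (-12/7)·1 = -1364/273 ≠ 1 ⇒ order 0.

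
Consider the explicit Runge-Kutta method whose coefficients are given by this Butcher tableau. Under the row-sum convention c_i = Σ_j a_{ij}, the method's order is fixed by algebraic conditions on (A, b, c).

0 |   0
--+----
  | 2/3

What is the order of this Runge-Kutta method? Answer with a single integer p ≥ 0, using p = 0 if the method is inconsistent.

0

b = (2/3)
c = (0)
Σ b_i: 2/3·1 = 2/3 ≠ 1 ⇒ order 0.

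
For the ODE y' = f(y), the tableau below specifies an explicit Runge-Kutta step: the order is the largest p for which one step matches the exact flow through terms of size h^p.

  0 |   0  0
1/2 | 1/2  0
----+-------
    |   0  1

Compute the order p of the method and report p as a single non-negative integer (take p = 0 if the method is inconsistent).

2

b = (0, 1)
c = (0, 1/2)
Σ b_i: 1·1 = 1 ✓
b·c: 1·1/2 = 1/2 ✓; 2 stages ⇒ order 2.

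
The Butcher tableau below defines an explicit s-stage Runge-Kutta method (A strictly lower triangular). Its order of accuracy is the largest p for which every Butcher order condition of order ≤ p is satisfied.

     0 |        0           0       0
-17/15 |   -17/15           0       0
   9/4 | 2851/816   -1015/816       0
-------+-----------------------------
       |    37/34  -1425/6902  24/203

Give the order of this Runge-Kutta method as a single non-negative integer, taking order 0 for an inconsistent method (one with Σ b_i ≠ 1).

3

b = (37/34, -1425/6902, 24/203)
c = (0, -17/15, 9/4)
Ac = (0, 0, 203/144)
Σ b_i: 37/34·1 + (-1425/6902)·1 + 24/203·1 = 1 ✓
b·c: (-1425/6902)·(-17/15) + 24/203·9/4 = 1/2 ✓
b·c²: (-1425/6902)·289/225 + 24/203·81/16 = 1/3 ✓
b·Ac: 24/203·203/144 = 1/6 ✓; 3 stages ⇒ order 3.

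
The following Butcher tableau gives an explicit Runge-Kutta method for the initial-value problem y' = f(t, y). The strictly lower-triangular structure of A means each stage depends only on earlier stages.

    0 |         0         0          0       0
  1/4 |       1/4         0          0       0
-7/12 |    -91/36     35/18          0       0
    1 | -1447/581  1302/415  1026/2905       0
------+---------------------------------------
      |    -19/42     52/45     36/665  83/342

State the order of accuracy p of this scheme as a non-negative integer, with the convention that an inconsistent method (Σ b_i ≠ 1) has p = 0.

b = (-19/42, 52/45, 36/665, 83/342)
c = (0, 1/4, -7/12, 1)
Ac = (0, 0, 35/72, 48/83)
Σ b_i: (-19/42)·1 + 52/45·1 + 36/665·1 + 83/342·1 = 1 ✓
b·c: 52/45·1/4 + 36/665·(-7/12) + 83/342·1 = 1/2 ✓
b·c²: 52/45·1/16 + 36/665·49/144 + 83/342·1 = 1/3 ✓
b·Ac: 36/665·35/72 + 83/342·48/83 = 1/6 ✓
b·c³: 52/45·1/64 + 36/665·(-343/1728) + 83/342·1 = 1/4 ✓
b·(c∘Ac): 36/665·(-245/864) + 83/342·48/83 = 1/8 ✓
b·Ac²: 36/665·35/288 + 83/342·105/332 = 1/12 ✓
b·A²c: 83/342·57/332 = 1/24 ✓; 4 stages ⇒ order 4.

4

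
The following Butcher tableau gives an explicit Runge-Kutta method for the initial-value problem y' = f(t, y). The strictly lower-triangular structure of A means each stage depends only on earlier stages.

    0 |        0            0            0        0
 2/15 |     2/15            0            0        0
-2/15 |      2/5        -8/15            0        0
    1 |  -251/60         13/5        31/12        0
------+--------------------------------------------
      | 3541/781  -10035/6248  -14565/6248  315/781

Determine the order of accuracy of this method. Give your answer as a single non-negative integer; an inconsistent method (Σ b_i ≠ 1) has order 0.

3

b = (3541/781, -10035/6248, -14565/6248, 315/781)
c = (0, 2/15, -2/15, 1)
Ac = (0, 0, -16/225, 1/450)
Σ b_i: 3541/781·1 + (-10035/6248)·1 + (-14565/6248)·1 + 315/781·1 = 1 ✓
b·c: (-10035/6248)·2/15 + (-14565/6248)·(-2/15) + 315/781·1 = 1/2 ✓
b·c²: (-10035/6248)·4/225 + (-14565/6248)·4/225 + 315/781·1 = 1/3 ✓
b·Ac: (-14565/6248)·(-16/225) + 315/781·1/450 = 1/6 ✓
b·c³: (-10035/6248)·8/3375 + (-14565/6248)·(-8/3375) + 315/781·1 = 71177/175725 ≠ 1/4 ⇒ order 3.
b·(c∘Ac): (-14565/6248)·32/3375 + 315/781·1/450 = -7453/351450 ≠ 1/8
b·Ac²: (-14565/6248)·(-32/3375) + 315/781·311/3375 = 2083/35145 ≠ 1/12
b·A²c: 315/781·(-124/675) = -868/11715 ≠ 1/24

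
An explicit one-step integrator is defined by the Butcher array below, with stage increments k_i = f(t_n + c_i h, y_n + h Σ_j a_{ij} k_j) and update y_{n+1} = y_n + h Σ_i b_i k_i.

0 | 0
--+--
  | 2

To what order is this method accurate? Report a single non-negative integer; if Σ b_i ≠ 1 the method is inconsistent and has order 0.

0

b = (2)
c = (0)
Σ b_i: 2·1 = 2 ≠ 1 ⇒ order 0.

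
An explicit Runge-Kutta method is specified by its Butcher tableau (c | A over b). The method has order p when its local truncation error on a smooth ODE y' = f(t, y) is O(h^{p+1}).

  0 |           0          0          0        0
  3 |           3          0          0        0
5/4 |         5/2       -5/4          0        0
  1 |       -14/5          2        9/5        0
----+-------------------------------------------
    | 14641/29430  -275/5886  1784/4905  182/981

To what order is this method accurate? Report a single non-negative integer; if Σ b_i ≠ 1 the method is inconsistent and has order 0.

3

b = (14641/29430, -275/5886, 1784/4905, 182/981)
c = (0, 3, 5/4, 1)
Ac = (0, 0, -15/4, 33/4)
Σ b_i: 14641/29430·1 + (-275/5886)·1 + 1784/4905·1 + 182/981·1 = 1 ✓
b·c: (-275/5886)·3 + 1784/4905·5/4 + 182/981·1 = 1/2 ✓
b·c²: (-275/5886)·9 + 1784/4905·25/16 + 182/981·1 = 1/3 ✓
b·Ac: 1784/4905·(-15/4) + 182/981·33/4 = 1/6 ✓
b·c³: (-275/5886)·27 + 1784/4905·125/64 + 182/981·1 = -2869/7848 ≠ 1/4 ⇒ order 3.
b·(c∘Ac): 1784/4905·(-75/16) + 182/981·33/4 = -19/109 ≠ 1/8
b·Ac²: 1784/4905·(-45/4) + 182/981·333/16 = -201/872 ≠ 1/12
b·A²c: 182/981·(-27/4) = -273/218 ≠ 1/24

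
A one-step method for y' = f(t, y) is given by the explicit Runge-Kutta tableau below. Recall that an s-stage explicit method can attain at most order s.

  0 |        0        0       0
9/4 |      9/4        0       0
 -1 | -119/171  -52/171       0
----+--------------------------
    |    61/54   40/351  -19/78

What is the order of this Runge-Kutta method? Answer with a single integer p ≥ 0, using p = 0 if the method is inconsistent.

3

b = (61/54, 40/351, -19/78)
c = (0, 9/4, -1)
Ac = (0, 0, -13/19)
Σ b_i: 61/54·1 + 40/351·1 + (-19/78)·1 = 1 ✓
b·c: 40/351·9/4 + (-19/78)·(-1) = 1/2 ✓
b·c²: 40/351·81/16 + (-19/78)·1 = 1/3 ✓
b·Ac: (-19/78)·(-13/19) = 1/6 ✓; 3 stages ⇒ order 3.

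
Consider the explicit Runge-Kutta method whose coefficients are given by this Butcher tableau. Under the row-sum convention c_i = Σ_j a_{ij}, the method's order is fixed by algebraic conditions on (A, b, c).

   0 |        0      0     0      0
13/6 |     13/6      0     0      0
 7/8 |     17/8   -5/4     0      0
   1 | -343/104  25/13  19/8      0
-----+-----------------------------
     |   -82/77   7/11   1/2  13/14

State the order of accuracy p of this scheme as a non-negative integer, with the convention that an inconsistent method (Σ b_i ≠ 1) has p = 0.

1

b = (-82/77, 7/11, 1/2, 13/14)
c = (0, 13/6, 7/8, 1)
Ac = (0, 0, -65/24, 1199/192)
Σ b_i: (-82/77)·1 + 7/11·1 + 1/2·1 + 13/14·1 = 1 ✓
b·c: 7/11·13/6 + 1/2·7/8 + 13/14·1 = 10145/3696 ≠ 1/2 ⇒ order 1.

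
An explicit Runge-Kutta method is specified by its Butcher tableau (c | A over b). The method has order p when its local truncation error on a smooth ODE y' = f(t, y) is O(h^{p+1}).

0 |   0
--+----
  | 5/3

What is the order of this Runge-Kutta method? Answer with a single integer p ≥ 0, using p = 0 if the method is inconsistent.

0

b = (5/3)
c = (0)
Σ b_i: 5/3·1 = 5/3 ≠ 1 ⇒ order 0.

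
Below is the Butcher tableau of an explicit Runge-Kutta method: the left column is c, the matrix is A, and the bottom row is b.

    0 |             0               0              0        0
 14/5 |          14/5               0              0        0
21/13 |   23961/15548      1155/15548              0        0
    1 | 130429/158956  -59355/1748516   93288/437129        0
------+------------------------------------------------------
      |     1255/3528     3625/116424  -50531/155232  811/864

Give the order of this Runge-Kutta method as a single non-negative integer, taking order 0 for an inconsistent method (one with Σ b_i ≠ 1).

4

b = (1255/3528, 3625/116424, -50531/155232, 811/864)
c = (0, 14/5, 21/13, 1)
Ac = (0, 0, 1617/7774, 405/1622)
Σ b_i: 1255/3528·1 + 3625/116424·1 + (-50531/155232)·1 + 811/864·1 = 1 ✓
b·c: 3625/116424·14/5 + (-50531/155232)·21/13 + 811/864·1 = 1/2 ✓
b·c²: 3625/116424·196/25 + (-50531/155232)·441/169 + 811/864·1 = 1/3 ✓
b·Ac: (-50531/155232)·1617/7774 + 811/864·405/1622 = 1/6 ✓
b·c³: 3625/116424·2744/125 + (-50531/155232)·9261/2197 + 811/864·1 = 1/4 ✓
b·(c∘Ac): (-50531/155232)·33957/101062 + 811/864·405/1622 = 1/8 ✓
b·Ac²: (-50531/155232)·11319/19435 + 811/864·1179/4055 = 1/12 ✓
b·A²c: 811/864·36/811 = 1/24 ✓; 4 stages ⇒ order 4.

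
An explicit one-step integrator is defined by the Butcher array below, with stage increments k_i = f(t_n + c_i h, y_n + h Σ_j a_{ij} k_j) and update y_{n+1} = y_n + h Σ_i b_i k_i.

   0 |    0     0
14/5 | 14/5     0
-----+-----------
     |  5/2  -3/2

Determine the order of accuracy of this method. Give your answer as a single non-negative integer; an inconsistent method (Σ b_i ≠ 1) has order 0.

1

b = (5/2, -3/2)
c = (0, 14/5)
Σ b_i: 5/2·1 + (-3/2)·1 = 1 ✓
b·c: (-3/2)·14/5 = -21/5 ≠ 1/2 ⇒ order 1.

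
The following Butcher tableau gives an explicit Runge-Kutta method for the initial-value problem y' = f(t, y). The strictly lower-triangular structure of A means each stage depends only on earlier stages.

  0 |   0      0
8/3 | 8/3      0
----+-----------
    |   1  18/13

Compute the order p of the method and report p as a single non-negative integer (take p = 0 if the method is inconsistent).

b = (1, 18/13)
c = (0, 8/3)
Σ b_i: 1·1 + 18/13·1 = 31/13 ≠ 1 ⇒ order 0.

0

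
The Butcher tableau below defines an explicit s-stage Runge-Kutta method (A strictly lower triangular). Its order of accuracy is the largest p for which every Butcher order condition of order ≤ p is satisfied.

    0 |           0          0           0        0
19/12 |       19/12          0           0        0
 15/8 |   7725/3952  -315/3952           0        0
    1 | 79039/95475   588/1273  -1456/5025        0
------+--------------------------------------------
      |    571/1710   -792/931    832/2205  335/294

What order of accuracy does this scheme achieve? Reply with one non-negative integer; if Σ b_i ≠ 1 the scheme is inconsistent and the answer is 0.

b = (571/1710, -792/931, 832/2205, 335/294)
c = (0, 19/12, 15/8, 1)
Ac = (0, 0, -105/832, 63/335)
Σ b_i: 571/1710·1 + (-792/931)·1 + 832/2205·1 + 335/294·1 = 1 ✓
b·c: (-792/931)·19/12 + 832/2205·15/8 + 335/294·1 = 1/2 ✓
b·c²: (-792/931)·361/144 + 832/2205·225/64 + 335/294·1 = 1/3 ✓
b·Ac: 832/2205·(-105/832) + 335/294·63/335 = 1/6 ✓
b·c³: (-792/931)·6859/1728 + 832/2205·3375/512 + 335/294·1 = 1/4 ✓
b·(c∘Ac): 832/2205·(-1575/6656) + 335/294·63/335 = 1/8 ✓
b·Ac²: 832/2205·(-665/3328) + 335/294·28/201 = 1/12 ✓
b·A²c: 335/294·49/1340 = 1/24 ✓; 4 stages ⇒ order 4.

4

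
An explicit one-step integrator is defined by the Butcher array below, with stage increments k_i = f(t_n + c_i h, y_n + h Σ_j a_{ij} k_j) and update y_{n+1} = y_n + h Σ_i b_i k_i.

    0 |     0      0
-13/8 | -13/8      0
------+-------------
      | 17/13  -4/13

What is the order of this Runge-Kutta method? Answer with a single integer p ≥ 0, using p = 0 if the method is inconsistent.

b = (17/13, -4/13)
c = (0, -13/8)
Σ b_i: 17/13·1 + (-4/13)·1 = 1 ✓
b·c: (-4/13)·(-13/8) = 1/2 ✓; 2 stages ⇒ order 2.

2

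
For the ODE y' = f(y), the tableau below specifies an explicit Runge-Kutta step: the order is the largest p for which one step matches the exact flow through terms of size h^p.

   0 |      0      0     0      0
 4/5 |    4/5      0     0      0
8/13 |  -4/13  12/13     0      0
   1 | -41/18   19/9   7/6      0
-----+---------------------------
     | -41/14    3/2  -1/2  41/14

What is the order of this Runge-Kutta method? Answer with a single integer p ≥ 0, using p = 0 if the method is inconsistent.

b = (-41/14, 3/2, -1/2, 41/14)
c = (0, 4/5, 8/13, 1)
Ac = (0, 0, 48/65, 1408/585)
Σ b_i: (-41/14)·1 + 3/2·1 + (-1/2)·1 + 41/14·1 = 1 ✓
b·c: 3/2·4/5 + (-1/2)·8/13 + 41/14·1 = 3477/910 ≠ 1/2 ⇒ order 1.

1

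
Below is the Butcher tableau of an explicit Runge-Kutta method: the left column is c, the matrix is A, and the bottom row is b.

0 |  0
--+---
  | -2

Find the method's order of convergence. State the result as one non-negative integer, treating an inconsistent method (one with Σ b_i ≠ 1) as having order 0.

0

b = (-2)
c = (0)
Σ b_i: (-2)·1 = -2 ≠ 1 ⇒ order 0.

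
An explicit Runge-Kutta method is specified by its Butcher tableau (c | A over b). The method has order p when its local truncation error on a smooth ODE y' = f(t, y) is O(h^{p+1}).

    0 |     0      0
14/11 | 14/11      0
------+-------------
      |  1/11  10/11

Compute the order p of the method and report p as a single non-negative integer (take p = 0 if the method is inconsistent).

1

b = (1/11, 10/11)
c = (0, 14/11)
Σ b_i: 1/11·1 + 10/11·1 = 1 ✓
b·c: 10/11·14/11 = 140/121 ≠ 1/2 ⇒ order 1.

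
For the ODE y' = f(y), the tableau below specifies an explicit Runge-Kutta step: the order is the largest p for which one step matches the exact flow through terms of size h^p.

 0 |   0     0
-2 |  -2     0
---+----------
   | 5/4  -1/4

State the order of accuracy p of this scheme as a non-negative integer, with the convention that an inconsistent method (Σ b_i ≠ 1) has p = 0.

b = (5/4, -1/4)
c = (0, -2)
Σ b_i: 5/4·1 + (-1/4)·1 = 1 ✓
b·c: (-1/4)·(-2) = 1/2 ✓; 2 stages ⇒ order 2.

2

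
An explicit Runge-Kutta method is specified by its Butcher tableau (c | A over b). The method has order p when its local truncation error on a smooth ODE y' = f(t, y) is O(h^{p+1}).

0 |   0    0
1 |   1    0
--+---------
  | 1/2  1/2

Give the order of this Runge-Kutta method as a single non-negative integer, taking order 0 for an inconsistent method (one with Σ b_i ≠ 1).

b = (1/2, 1/2)
c = (0, 1)
Σ b_i: 1/2·1 + 1/2·1 = 1 ✓
b·c: 1/2·1 = 1/2 ✓; 2 stages ⇒ order 2.

2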